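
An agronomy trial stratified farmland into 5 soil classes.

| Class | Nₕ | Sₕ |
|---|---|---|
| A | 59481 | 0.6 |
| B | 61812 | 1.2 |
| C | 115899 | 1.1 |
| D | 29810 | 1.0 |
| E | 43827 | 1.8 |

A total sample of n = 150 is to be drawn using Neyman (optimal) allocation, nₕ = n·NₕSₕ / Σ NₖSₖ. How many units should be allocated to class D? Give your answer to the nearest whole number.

13

Σ NₕSₕ = 59481·0.6 + 61812·1.2 + 115899·1.1 + 29810·1.0 + 43827·1.8 = 346050.5.
Share for D: 29810/346050.5 = 0.08614.
n_D = 150 × 0.08614 = 12.922... → 13.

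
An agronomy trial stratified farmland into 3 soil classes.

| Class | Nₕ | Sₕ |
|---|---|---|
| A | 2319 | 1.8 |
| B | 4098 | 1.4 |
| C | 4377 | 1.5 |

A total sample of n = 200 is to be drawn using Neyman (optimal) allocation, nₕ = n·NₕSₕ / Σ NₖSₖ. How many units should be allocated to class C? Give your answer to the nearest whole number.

80

A: NₕSₕ = 2319·1.8 = 4174.2
B: NₕSₕ = 4098·1.4 = 5737.2
C: NₕSₕ = 4377·1.5 = 6565.5
Σ NₕSₕ = 16476.9.
n_C = 200·6565.5/16476.9 = 79.693... → 80.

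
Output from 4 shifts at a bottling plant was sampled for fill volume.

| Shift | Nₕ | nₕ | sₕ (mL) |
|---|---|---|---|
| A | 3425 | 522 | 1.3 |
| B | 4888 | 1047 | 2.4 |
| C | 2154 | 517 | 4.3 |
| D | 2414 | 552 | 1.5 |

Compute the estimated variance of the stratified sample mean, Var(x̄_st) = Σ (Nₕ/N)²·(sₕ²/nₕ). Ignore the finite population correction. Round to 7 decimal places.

0.0021644

N = 12881; Wₕ = Nₕ/N.
shift A: (3425/12881)²·1.3²/522 = 0.0002288960
shift B: (4888/12881)²·2.4²/1047 = 0.0007922077
shift C: (2154/12881)²·4.3²/517 = 0.0010000889
shift D: (2414/12881)²·1.5²/552 = 0.0001431591
Sum = 0.0021643516 → 0.0021644.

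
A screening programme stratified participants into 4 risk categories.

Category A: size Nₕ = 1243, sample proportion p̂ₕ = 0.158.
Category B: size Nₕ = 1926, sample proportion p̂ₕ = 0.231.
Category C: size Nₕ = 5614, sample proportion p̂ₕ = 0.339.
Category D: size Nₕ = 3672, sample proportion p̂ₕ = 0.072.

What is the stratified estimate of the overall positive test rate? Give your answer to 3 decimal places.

Wₕ = Nₕ/N with N = 12455: 0.0998, 0.1546, 0.4507, 0.2948.
p̂_st = 0.0998·0.158 + 0.1546·0.231 + 0.4507·0.339 + 0.2948·0.072 ≈ 0.22552... → 0.226.

0.226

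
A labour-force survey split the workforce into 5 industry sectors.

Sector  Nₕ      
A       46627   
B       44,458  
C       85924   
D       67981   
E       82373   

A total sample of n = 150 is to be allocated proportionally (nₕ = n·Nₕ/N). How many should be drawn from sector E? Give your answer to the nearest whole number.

38

N = 46627 + 44458 + 85924 + 67981 + 82373 = 327363.
n_E = 150·82373/327363 = 37.744... → 38.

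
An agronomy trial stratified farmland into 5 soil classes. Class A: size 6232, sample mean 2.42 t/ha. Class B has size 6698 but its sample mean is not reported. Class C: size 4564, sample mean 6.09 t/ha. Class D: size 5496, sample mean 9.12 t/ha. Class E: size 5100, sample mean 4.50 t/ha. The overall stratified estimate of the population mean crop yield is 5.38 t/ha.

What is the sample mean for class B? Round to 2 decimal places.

5.25

Σ Nₕx̄ₕ = N·μ, so 6698·x̄_B = 28090·5.38 − (6232·2.42 + 4564·6.09 + 5496·9.12 + 5100·4.50).
= 151124.2 − 115949.72 = 35174.48.
x̄_B = 35174.48 / 6698 = 5.2515... → 5.25.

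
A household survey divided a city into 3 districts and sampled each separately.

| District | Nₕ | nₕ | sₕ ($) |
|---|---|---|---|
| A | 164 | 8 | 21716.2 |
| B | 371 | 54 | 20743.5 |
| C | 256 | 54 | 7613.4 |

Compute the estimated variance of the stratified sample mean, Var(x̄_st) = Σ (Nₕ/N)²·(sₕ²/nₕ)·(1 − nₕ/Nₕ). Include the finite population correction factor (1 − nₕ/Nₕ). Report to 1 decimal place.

N = 791. Term for each stratum: Wₕ²sₕ²/nₕ·(1−nₕ/Nₕ).
Var(x̄_st) = 2410422.4183 + 1497788.5849 + 88715.9900 = 3996926.9933 → 3996927.0.

3996927.0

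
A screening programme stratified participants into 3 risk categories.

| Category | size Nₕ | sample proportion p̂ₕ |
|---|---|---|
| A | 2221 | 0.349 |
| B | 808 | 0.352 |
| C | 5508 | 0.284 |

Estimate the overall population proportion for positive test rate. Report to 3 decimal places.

N = 2221 + 808 + 5508 = 8537.
Overall proportion = Σ (Nₕ/N)·p̂ₕ.
Σ Nₕp̂ₕ = 775.129 + 284.416 + 1564.272 = 2623.817.
2623.817 / 8537 = 0.30735... → 0.307.

0.307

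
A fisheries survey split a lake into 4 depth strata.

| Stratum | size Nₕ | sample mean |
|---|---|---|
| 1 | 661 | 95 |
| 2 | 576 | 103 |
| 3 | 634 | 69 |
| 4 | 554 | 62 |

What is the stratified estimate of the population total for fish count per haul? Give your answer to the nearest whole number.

Estimate total by summing Nₕ·x̄ₕ over strata.
661·95 + 576·103 + 634·69 + 554·62 = 62795 + 59328 + 43746 + 34348 = 200217.

200217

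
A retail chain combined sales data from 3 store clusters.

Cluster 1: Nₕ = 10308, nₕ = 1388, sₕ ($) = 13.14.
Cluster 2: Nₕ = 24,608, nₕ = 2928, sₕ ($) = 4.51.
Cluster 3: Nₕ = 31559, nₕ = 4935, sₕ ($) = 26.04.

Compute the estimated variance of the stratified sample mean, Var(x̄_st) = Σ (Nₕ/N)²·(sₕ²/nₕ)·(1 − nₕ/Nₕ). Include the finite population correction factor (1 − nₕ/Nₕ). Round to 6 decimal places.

0.029553

N = 66475. Term for each stratum: Wₕ²sₕ²/nₕ·(1−nₕ/Nₕ).
Var(x̄_st) = 0.002588355 + 0.000838689 + 0.026126104 = 0.029553148 → 0.029553.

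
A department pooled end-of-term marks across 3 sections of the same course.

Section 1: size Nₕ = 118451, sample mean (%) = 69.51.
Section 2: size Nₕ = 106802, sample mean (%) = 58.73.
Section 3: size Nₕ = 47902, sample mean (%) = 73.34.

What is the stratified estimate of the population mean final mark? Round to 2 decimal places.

65.97

N = 273155; weights Wₕ = Nₕ/N = (0.4336, 0.3910, 0.1754).
x̄_st = Σ Wₕ·x̄ₕ = 0.4336·69.51 + 0.3910·58.73 + 0.1754·73.34 ≈ 65.9667...
→ 65.97.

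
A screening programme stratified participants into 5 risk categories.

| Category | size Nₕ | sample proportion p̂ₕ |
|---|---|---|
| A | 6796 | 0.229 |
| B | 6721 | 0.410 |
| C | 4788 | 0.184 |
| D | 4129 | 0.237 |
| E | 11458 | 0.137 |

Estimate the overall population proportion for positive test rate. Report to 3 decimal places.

Wₕ = Nₕ/N with N = 33892: 0.2005, 0.1983, 0.1413, 0.1218, 0.3381.
p̂_st = 0.2005·0.229 + 0.1983·0.410 + 0.1413·0.184 + 0.1218·0.237 + 0.3381·0.137 ≈ 0.22841... → 0.228.

0.228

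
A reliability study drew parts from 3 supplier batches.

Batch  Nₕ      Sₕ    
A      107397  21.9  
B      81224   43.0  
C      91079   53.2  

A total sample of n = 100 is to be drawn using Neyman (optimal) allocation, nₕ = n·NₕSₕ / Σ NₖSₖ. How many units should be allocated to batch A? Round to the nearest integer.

A: NₕSₕ = 107397·21.9 = 2351994.3
B: NₕSₕ = 81224·43.0 = 3492632
C: NₕSₕ = 91079·53.2 = 4845402.8
Σ NₕSₕ = 10690029.1.
n_A = 100·2351994.3/10690029.1 = 22.002... → 22.

22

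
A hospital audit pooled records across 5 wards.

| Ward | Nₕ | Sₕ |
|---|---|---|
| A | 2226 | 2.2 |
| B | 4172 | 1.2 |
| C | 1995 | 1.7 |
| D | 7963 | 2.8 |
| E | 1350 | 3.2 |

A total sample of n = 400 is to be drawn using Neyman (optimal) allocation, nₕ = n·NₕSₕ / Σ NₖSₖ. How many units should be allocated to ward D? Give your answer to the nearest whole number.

A: NₕSₕ = 2226·2.2 = 4897.2
B: NₕSₕ = 4172·1.2 = 5006.4
C: NₕSₕ = 1995·1.7 = 3391.5
D: NₕSₕ = 7963·2.8 = 22296.4
E: NₕSₕ = 1350·3.2 = 4320
Σ NₕSₕ = 39911.5.
n_D = 400·22296.4/39911.5 = 223.458... → 223.

223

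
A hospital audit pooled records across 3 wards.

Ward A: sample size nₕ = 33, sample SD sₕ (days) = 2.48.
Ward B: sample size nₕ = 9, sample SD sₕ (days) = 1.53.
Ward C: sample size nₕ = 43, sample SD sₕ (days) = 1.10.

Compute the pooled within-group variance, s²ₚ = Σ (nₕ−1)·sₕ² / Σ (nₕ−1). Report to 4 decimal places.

3.2483

Degrees of freedom: 32 + 8 + 42 = 82.
Σ(nₕ−1)sₕ² = 32·6.1504 + 8·2.3409 + 42·1.21 = 266.36.
s²ₚ = 266.36 / 82 = 3.248293... → 3.2483.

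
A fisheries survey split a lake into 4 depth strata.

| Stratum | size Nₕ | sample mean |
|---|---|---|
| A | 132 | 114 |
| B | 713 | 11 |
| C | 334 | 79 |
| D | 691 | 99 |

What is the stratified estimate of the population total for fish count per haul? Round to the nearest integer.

117686

Population total = Σ Nₕ·x̄ₕ (each stratum's size times its mean).
132·114 + 713·11 + 334·79 + 691·99 = 15048 + 7843 + 26386 + 68409 = 117686.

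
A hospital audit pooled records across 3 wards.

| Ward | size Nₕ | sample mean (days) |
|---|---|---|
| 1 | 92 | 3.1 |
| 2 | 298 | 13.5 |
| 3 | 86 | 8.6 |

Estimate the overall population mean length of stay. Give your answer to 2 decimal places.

N = 476; weights Wₕ = Nₕ/N = (0.1933, 0.6261, 0.1807).
x̄_st = Σ Wₕ·x̄ₕ = 0.1933·3.1 + 0.6261·13.5 + 0.1807·8.6 ≈ 10.6046...
→ 10.60.

10.60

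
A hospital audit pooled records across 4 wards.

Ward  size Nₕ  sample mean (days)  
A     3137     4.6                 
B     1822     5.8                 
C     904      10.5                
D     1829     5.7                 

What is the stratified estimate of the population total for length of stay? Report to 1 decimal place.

A: 3137·4.6 = 14430.2
B: 1822·5.8 = 10567.6
C: 904·10.5 = 9492
D: 1829·5.7 = 10425.3
τ̂ = Σ Nₕx̄ₕ = 44915.1.

44915.1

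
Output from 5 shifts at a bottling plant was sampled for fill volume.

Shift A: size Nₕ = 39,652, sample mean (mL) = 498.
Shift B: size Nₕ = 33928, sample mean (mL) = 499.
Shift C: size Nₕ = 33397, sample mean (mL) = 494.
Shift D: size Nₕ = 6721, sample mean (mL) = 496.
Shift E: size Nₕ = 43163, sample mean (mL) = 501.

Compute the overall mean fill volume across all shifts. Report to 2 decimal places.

N = 156861; weights Wₕ = Nₕ/N = (0.2528, 0.2163, 0.2129, 0.0428, 0.2752).
x̄_st = Σ Wₕ·x̄ₕ = 0.2528·498 + 0.2163·499 + 0.2129·494 + 0.0428·496 + 0.2752·501 ≈ 498.1045...
→ 498.10.

498.10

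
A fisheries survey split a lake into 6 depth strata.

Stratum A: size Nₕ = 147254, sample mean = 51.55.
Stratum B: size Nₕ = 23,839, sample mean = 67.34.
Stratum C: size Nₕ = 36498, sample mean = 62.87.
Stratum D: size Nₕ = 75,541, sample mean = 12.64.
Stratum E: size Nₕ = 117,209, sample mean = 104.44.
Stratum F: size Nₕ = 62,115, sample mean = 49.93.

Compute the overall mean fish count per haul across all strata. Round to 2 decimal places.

60.09

N = 462456; weights Wₕ = Nₕ/N = (0.3184, 0.0515, 0.0789, 0.1633, 0.2534, 0.1343).
x̄_st = Σ Wₕ·x̄ₕ = 0.3184·51.55 + 0.0515·67.34 + 0.0789·62.87 + 0.1633·12.64 + 0.2534·104.44 + 0.1343·49.93 ≈ 60.0888...
→ 60.09.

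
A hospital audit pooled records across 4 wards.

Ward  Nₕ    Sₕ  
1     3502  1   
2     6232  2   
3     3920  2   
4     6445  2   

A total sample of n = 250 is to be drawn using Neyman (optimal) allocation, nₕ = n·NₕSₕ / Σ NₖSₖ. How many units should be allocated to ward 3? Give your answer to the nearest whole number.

53

Σ NₕSₕ = 3502·1 + 6232·2 + 3920·2 + 6445·2 = 36696.
Share for 3: 7840/36696 = 0.21365.
n_3 = 250 × 0.21365 = 53.412... → 53.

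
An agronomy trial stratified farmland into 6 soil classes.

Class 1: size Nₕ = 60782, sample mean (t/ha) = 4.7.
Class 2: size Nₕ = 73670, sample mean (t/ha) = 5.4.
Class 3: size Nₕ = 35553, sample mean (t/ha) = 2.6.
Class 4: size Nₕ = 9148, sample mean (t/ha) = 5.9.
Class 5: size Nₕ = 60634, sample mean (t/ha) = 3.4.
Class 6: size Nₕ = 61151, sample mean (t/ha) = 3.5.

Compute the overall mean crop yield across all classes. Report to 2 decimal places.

N = 60782 + 73670 + 35553 + 9148 + 60634 + 61151 = 300938.
Overall mean = Σ (Nₕ/N)·x̄ₕ — weight by population share, not a simple average.
Σ Nₕx̄ₕ = 60782·4.7 + 73670·5.4 + 35553·2.6 + 9148·5.9 + 60634·3.4 + 61151·3.5 = 285675.4 + 397818 + 92437.8 + 53973.2 + 206155.6 + 214028.5 = 1250088.5.
Divide by N: 1250088.5 / 300938 = 4.1540... → 4.15.

4.15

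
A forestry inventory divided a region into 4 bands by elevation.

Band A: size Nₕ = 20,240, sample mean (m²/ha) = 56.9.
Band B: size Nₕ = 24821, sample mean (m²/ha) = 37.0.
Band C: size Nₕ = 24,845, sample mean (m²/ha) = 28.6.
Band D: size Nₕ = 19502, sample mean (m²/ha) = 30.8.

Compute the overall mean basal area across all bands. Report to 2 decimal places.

N = 20240 + 24821 + 24845 + 19502 = 89408.
The stratified mean weights each stratum mean by its population share Nₕ/N.
Σ Nₕx̄ₕ = 20240·56.9 + 24821·37.0 + 24845·28.6 + 19502·30.8 = 1151656 + 918377 + 710567 + 600661.6 = 3381261.6.
Divide by N: 3381261.6 / 89408 = 37.8183... → 37.82.

37.82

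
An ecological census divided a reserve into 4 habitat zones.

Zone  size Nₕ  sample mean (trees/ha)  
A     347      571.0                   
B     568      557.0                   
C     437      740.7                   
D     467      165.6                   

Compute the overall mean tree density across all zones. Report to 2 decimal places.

503.32

N = 1819; weights Wₕ = Nₕ/N = (0.1908, 0.3123, 0.2402, 0.2567).
x̄_st = Σ Wₕ·x̄ₕ = 0.1908·571.0 + 0.3123·557.0 + 0.2402·740.7 + 0.2567·165.6 ≈ 503.3173...
→ 503.32.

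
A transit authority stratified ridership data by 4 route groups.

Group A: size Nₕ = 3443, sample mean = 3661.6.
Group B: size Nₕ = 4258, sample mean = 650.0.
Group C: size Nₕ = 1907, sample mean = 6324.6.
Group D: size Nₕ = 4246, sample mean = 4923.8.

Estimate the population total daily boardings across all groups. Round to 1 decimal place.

48342055.8

Estimate total by summing Nₕ·x̄ₕ over strata.
3443·3661.6 + 4258·650.0 + 1907·6324.6 + 4246·4923.8 = 12606888.8 + 2767700 + 12061012.2 + 20906454.8 = 48342055.8.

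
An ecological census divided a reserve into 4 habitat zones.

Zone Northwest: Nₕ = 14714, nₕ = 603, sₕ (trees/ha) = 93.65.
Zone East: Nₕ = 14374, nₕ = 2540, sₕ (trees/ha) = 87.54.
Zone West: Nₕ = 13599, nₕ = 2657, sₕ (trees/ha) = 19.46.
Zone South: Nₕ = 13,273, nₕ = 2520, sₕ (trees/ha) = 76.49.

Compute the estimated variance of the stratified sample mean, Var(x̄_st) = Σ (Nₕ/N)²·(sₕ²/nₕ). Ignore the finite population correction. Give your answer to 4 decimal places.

N = 55960; Wₕ = Nₕ/N.
zone Northwest: (14714/55960)²·93.65²/603 = 1.0055516
zone East: (14374/55960)²·87.54²/2540 = 0.1990578
zone West: (13599/55960)²·19.46²/2657 = 0.0084169
zone South: (13273/55960)²·76.49²/2520 = 0.1306145
Sum = 1.3436408 → 1.3436.

1.3436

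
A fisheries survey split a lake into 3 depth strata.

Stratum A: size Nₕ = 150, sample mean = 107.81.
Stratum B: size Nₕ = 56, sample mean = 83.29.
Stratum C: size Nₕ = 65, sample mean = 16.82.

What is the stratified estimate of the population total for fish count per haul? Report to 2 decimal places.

A: 150·107.81 = 16171.5
B: 56·83.29 = 4664.24
C: 65·16.82 = 1093.3
τ̂ = Σ Nₕx̄ₕ = 21929.04.

21929.04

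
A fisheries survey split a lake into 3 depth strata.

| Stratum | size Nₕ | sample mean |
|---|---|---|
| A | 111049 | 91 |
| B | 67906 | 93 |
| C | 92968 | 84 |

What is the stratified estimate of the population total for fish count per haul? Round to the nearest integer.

24230029

Estimate total by summing Nₕ·x̄ₕ over strata.
111049·91 + 67906·93 + 92968·84 = 10105459 + 6315258 + 7809312 = 24230029.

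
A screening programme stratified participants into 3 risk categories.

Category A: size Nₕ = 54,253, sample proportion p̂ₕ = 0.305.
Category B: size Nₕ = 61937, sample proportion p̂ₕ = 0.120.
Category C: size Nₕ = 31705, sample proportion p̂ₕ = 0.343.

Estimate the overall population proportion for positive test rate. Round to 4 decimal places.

0.2357

N = 54253 + 61937 + 31705 = 147895.
Overall proportion = Σ (Nₕ/N)·p̂ₕ.
Σ Nₕp̂ₕ = 16547.165 + 7432.44 + 10874.815 = 34854.42.
34854.42 / 147895 = 0.235670... → 0.2357.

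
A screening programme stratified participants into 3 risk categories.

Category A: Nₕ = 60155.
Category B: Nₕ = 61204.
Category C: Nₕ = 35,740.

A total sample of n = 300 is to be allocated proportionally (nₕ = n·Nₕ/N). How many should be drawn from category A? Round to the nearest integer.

115

N = 60155 + 61204 + 35740 = 157099.
n_A = 300·60155/157099 = 114.873... → 115.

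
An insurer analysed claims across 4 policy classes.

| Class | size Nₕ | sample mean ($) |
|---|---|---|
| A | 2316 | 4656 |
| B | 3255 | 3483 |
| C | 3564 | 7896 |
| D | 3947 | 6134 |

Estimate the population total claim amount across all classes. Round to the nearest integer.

74472703

A: 2316·4656 = 10783296
B: 3255·3483 = 11337165
C: 3564·7896 = 28141344
D: 3947·6134 = 24210898
τ̂ = Σ Nₕx̄ₕ = 74472703.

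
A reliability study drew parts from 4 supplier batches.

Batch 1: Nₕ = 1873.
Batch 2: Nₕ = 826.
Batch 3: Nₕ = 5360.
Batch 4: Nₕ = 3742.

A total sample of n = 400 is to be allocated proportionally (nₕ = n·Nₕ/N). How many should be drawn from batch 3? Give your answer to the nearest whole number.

Share of batch 3 = 5360/11801 = 0.45420.
Allocate 400 × 0.45420 = 181.680... → 182.

182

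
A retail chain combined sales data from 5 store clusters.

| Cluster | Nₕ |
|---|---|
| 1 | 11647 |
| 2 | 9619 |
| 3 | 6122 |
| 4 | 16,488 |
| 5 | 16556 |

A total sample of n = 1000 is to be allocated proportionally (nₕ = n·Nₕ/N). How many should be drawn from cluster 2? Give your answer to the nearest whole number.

159

N = 11647 + 9619 + 6122 + 16488 + 16556 = 60432.
n_2 = 1000·9619/60432 = 159.171... → 159.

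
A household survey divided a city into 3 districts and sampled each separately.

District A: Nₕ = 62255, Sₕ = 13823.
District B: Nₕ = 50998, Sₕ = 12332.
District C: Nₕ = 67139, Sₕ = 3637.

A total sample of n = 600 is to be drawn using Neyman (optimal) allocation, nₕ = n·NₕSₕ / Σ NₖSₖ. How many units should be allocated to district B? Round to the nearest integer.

Σ NₕSₕ = 62255·13823 + 50998·12332 + 67139·3637 = 1733642744.
Share for B: 628907336/1733642744 = 0.36277.
n_B = 600 × 0.36277 = 217.660... → 218.

218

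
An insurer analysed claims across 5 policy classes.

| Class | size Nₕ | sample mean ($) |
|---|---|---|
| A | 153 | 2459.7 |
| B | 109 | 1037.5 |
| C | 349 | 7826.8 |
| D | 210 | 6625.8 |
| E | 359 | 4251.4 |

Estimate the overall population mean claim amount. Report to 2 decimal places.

5202.24

N = 1180; weights Wₕ = Nₕ/N = (0.1297, 0.0924, 0.2958, 0.1780, 0.3042).
x̄_st = Σ Wₕ·x̄ₕ = 0.1297·2459.7 + 0.0924·1037.5 + 0.2958·7826.8 + 0.1780·6625.8 + 0.3042·4251.4 ≈ 5202.2419...
→ 5202.24.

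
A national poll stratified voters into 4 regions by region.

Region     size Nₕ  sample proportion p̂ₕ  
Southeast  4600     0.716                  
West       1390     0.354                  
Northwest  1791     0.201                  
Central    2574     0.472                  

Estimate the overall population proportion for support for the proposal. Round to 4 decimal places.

N = 4600 + 1390 + 1791 + 2574 = 10355.
Overall proportion = Σ (Nₕ/N)·p̂ₕ.
Σ Nₕp̂ₕ = 3293.6 + 492.06 + 359.991 + 1214.928 = 5360.579.
5360.579 / 10355 = 0.517680... → 0.5177.

0.5177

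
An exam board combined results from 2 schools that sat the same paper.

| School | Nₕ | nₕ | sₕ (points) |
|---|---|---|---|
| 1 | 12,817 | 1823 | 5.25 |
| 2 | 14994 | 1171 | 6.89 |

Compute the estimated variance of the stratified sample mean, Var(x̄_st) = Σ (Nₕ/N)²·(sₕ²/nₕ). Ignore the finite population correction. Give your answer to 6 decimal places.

0.014995

N = 27811; Wₕ = Nₕ/N.
school 1: (12817/27811)²·5.25²/1823 = 0.003211231
school 2: (14994/27811)²·6.89²/1171 = 0.011783745
Sum = 0.014994976 → 0.014995.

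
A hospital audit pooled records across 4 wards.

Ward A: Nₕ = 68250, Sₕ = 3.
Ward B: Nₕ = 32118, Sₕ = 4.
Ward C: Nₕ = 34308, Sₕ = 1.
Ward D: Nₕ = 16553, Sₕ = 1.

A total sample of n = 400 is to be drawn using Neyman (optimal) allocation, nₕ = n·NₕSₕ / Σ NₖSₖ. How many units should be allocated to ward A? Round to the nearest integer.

213

A: NₕSₕ = 68250·3 = 204750
B: NₕSₕ = 32118·4 = 128472
C: NₕSₕ = 34308·1 = 34308
D: NₕSₕ = 16553·1 = 16553
Σ NₕSₕ = 384083.
n_A = 400·204750/384083 = 213.235... → 213.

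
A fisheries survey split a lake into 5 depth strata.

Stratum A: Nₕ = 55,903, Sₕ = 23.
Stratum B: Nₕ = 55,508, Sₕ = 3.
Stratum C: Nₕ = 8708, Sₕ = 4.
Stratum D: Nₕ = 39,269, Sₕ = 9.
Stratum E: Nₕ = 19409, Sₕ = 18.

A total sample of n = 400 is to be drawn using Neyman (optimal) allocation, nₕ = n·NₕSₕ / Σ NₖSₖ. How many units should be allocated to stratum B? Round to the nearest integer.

30

Σ NₕSₕ = 55903·23 + 55508·3 + 8708·4 + 39269·9 + 19409·18 = 2189908.
Share for B: 166524/2189908 = 0.07604.
n_B = 400 × 0.07604 = 30.417... → 30.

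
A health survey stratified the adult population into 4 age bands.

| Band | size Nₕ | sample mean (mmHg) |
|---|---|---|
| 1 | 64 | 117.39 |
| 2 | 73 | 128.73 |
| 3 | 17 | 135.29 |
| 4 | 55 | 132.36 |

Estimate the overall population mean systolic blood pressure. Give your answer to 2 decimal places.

N = 209; weights Wₕ = Nₕ/N = (0.3062, 0.3493, 0.0813, 0.2632).
x̄_st = Σ Wₕ·x̄ₕ = 0.3062·117.39 + 0.3493·128.73 + 0.0813·135.29 + 0.2632·132.36 ≈ 126.7463...
→ 126.75.

126.75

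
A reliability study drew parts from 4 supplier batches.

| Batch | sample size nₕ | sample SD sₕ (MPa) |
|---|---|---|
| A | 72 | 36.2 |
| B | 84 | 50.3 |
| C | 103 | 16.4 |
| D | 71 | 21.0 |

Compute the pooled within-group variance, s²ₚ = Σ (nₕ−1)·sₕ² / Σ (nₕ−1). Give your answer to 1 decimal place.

A: (72−1)·36.2² = 71·1310.44 = 93041.24
B: (84−1)·50.3² = 83·2530.09 = 209997.47
C: (103−1)·16.4² = 102·268.96 = 27433.92
D: (71−1)·21.0² = 70·441 = 30870
Numerator = 361342.63; denominator = Σ(nₕ−1) = 326.
s²ₚ = 361342.63/326 = 1108.413... → 1108.4.

1108.4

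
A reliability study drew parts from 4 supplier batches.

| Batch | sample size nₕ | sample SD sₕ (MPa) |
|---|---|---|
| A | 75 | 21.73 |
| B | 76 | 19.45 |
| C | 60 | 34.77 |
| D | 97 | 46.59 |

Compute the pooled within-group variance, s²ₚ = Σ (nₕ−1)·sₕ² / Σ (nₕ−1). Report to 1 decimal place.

Degrees of freedom: 74 + 75 + 59 + 96 = 304.
Σ(nₕ−1)sₕ² = 74·472.1929 + 75·378.3025 + 59·1208.9529 + 96·2170.6281 = 343023.4808.
s²ₚ = 343023.4808 / 304 = 1128.367... → 1128.4.

1128.4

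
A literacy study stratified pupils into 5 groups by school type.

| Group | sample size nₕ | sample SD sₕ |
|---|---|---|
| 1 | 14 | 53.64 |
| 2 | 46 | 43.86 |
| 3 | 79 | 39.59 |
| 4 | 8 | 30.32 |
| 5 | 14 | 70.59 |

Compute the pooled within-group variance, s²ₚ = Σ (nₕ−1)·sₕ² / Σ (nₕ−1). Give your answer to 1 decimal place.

Degrees of freedom: 13 + 45 + 78 + 7 + 13 = 156.
Σ(nₕ−1)sₕ² = 13·2877.2496 + 45·1923.6996 + 78·1567.3681 + 7·919.3024 + 13·4982.9481 = 317438.8807.
s²ₚ = 317438.8807 / 156 = 2034.865... → 2034.9.

2034.9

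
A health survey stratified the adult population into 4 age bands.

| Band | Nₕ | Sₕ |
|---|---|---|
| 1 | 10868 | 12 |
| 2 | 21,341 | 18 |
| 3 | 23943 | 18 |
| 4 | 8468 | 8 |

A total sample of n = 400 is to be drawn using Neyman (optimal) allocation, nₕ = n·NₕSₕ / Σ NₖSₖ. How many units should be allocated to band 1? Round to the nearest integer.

51

1: NₕSₕ = 10868·12 = 130416
2: NₕSₕ = 21341·18 = 384138
3: NₕSₕ = 23943·18 = 430974
4: NₕSₕ = 8468·8 = 67744
Σ NₕSₕ = 1013272.
n_1 = 400·130416/1013272 = 51.483... → 51.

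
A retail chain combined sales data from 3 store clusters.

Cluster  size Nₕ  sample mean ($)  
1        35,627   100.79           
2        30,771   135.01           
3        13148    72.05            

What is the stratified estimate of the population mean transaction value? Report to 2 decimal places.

N = 79546; weights Wₕ = Nₕ/N = (0.4479, 0.3868, 0.1653).
x̄_st = Σ Wₕ·x̄ₕ = 0.4479·100.79 + 0.3868·135.01 + 0.1653·72.05 ≈ 109.2770...
→ 109.28.

109.28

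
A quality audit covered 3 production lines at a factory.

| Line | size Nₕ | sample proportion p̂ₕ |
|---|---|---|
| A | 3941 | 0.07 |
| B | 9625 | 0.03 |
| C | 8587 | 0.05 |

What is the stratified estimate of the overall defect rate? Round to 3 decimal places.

Wₕ = Nₕ/N with N = 22153: 0.1779, 0.4345, 0.3876.
p̂_st = 0.1779·0.07 + 0.4345·0.03 + 0.3876·0.05 ≈ 0.04487... → 0.045.

0.045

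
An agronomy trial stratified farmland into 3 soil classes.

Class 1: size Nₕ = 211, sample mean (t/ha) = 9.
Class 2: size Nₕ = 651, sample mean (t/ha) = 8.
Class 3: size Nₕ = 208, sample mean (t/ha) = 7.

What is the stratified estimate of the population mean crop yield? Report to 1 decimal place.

N = 211 + 651 + 208 = 1070.
Weight each subgroup mean by Nₕ/N and sum.
Σ Nₕx̄ₕ = 211·9 + 651·8 + 208·7 = 1899 + 5208 + 1456 = 8563.
Divide by N: 8563 / 1070 = 8.003... → 8.0.

8.0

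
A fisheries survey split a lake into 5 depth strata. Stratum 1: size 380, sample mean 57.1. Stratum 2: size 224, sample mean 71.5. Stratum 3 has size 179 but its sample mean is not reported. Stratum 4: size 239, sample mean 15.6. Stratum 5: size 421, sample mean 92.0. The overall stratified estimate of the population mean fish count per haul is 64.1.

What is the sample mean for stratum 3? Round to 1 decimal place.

Σ Nₕx̄ₕ = N·μ, so 179·x̄_3 = 1443·64.1 − (380·57.1 + 224·71.5 + 239·15.6 + 421·92.0).
= 92496.3 − 80174.4 = 12321.9.
x̄_3 = 12321.9 / 179 = 68.837... → 68.8.

68.8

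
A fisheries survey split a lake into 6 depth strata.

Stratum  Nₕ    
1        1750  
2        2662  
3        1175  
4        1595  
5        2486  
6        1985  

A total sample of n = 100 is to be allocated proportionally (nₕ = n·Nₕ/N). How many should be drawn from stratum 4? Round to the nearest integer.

14

Share of stratum 4 = 1595/11653 = 0.13687.
Allocate 100 × 0.13687 = 13.687... → 14.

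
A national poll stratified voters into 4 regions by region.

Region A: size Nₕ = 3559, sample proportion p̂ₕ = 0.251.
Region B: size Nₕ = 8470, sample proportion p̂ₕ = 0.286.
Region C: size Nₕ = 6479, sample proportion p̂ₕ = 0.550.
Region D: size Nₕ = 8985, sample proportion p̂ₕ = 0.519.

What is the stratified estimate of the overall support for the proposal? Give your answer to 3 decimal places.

0.420

Wₕ = Nₕ/N with N = 27493: 0.1295, 0.3081, 0.2357, 0.3268.
p̂_st = 0.1295·0.251 + 0.3081·0.286 + 0.2357·0.550 + 0.3268·0.519 ≈ 0.41983... → 0.420.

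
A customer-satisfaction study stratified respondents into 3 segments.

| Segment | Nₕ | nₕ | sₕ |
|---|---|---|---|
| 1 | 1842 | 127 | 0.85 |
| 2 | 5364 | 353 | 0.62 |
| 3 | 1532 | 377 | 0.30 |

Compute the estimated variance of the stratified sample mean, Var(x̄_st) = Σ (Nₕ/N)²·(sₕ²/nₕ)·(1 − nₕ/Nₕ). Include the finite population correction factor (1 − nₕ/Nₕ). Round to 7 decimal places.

0.0006243

N = 8738. Term for each stratum: Wₕ²sₕ²/nₕ·(1−nₕ/Nₕ).
Var(x̄_st) = 0.0002353769 + 0.0003833520 + 0.0000055325 = 0.0006242614 → 0.0006243.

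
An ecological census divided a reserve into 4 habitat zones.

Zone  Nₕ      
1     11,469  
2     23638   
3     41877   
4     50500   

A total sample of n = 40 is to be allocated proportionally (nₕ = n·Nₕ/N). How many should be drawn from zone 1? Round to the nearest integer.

N = 11469 + 23638 + 41877 + 50500 = 127484.
n_1 = 40·11469/127484 = 3.599... → 4.

4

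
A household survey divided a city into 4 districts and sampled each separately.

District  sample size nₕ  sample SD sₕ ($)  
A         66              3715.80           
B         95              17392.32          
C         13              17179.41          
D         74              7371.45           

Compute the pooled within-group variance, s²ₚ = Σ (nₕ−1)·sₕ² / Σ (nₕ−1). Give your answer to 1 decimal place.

A: (66−1)·3715.80² = 65·13807169.64 = 897466026.6
B: (95−1)·17392.32² = 94·302492794.9824 = 28434322728.3456
C: (13−1)·17179.41² = 12·295132127.9481 = 3541585535.3772
D: (74−1)·7371.45² = 73·54338275.1025 = 3966694082.4825
Numerator = 36840068372.8053; denominator = Σ(nₕ−1) = 244.
s²ₚ = 36840068372.8053/244 = 150983886.774... → 150983886.8.

150983886.8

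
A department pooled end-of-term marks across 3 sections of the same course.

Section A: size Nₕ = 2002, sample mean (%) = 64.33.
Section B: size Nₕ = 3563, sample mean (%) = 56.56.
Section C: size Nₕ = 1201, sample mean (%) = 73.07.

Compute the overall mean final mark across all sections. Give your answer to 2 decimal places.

x̄_st = (Σ Nₕx̄ₕ) / (Σ Nₕ) = (2002·64.33 + 3563·56.56 + 1201·73.07) / 6766
= 418069.01 / 6766 = 61.7897... → 61.79.

61.79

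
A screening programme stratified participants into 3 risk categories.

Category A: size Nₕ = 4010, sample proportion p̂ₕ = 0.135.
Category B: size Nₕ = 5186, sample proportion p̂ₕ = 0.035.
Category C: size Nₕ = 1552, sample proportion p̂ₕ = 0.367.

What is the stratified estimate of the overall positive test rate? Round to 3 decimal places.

0.120

N = 4010 + 5186 + 1552 = 10748.
Overall proportion = Σ (Nₕ/N)·p̂ₕ.
Σ Nₕp̂ₕ = 541.35 + 181.51 + 569.584 = 1292.444.
1292.444 / 10748 = 0.12025... → 0.120.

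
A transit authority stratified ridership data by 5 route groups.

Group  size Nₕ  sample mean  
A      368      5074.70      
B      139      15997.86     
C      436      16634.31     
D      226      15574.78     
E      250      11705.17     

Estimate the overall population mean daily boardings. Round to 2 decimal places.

N = 1419; weights Wₕ = Nₕ/N = (0.2593, 0.0980, 0.3073, 0.1593, 0.1762).
x̄_st = Σ Wₕ·x̄ₕ = 0.2593·5074.70 + 0.0980·15997.86 + 0.3073·16634.31 + 0.1593·15574.78 + 0.1762·11705.17 ≈ 12536.9585...
→ 12536.96.

12536.96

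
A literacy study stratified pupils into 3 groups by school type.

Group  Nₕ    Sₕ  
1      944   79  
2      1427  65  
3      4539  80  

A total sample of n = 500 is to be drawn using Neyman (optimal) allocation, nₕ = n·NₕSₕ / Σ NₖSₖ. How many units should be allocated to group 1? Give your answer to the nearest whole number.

1: NₕSₕ = 944·79 = 74576
2: NₕSₕ = 1427·65 = 92755
3: NₕSₕ = 4539·80 = 363120
Σ NₕSₕ = 530451.
n_1 = 500·74576/530451 = 70.295... → 70.

70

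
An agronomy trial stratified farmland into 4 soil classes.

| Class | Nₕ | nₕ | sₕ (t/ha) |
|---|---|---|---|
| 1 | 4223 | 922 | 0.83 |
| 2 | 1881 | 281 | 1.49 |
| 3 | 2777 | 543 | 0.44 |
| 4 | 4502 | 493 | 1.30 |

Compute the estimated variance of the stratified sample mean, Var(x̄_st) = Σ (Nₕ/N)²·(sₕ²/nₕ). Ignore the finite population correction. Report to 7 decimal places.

0.0006337

N = 13383; Wₕ = Nₕ/N.
class 1: (4223/13383)²·0.83²/922 = 0.0000743979
class 2: (1881/13383)²·1.49²/281 = 0.0001560763
class 3: (2777/13383)²·0.44²/543 = 0.0000153515
class 4: (4502/13383)²·1.30²/493 = 0.0003879215
Sum = 0.0006337471 → 0.0006337.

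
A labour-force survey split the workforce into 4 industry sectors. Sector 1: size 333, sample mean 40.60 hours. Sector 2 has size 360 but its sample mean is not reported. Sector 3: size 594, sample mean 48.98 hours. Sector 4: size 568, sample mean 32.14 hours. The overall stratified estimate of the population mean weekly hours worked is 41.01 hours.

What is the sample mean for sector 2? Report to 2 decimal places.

42.23

N = 333 + 360 + 594 + 568 = 1855.
Overall total = μ·N = 41.01·1855 = 76073.55.
Subtract the known strata: 333·40.60 + 594·48.98 + 568·32.14 = 60869.44.
Remaining total for sector 2: 76073.55 − 60869.44 = 15204.11.
Divide by its size: 15204.11 / 360 = 42.2336... → 42.23.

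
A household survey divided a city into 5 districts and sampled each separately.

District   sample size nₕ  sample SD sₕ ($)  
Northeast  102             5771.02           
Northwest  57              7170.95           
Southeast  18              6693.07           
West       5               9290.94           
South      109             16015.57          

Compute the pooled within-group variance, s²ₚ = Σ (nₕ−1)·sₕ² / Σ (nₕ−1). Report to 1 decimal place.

Degrees of freedom: 101 + 56 + 17 + 4 + 108 = 286.
Σ(nₕ−1)sₕ² = 101·33304671.8404 + 56·51422523.9025 + 17·44797186.0249 + 4·86321566.0836 + 108·256498482.4249 = 35052107723.0673.
s²ₚ = 35052107723.0673 / 286 = 122559817.214... → 122559817.2.

122559817.2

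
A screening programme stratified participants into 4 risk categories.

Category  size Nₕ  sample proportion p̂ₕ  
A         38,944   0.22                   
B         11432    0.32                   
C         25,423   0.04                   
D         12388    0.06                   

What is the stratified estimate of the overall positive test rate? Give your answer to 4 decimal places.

0.1586

Wₕ = Nₕ/N with N = 88187: 0.4416, 0.1296, 0.2883, 0.1405.
p̂_st = 0.4416·0.22 + 0.1296·0.32 + 0.2883·0.04 + 0.1405·0.06 ≈ 0.158596... → 0.1586.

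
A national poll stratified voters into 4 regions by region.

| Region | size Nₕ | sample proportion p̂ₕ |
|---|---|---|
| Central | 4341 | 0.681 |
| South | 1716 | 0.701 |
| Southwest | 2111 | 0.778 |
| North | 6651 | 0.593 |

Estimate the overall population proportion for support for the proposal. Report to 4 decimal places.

N = 4341 + 1716 + 2111 + 6651 = 14819.
Overall proportion = Σ (Nₕ/N)·p̂ₕ.
Σ Nₕp̂ₕ = 2956.221 + 1202.916 + 1642.358 + 3944.043 = 9745.538.
9745.538 / 14819 = 0.657638... → 0.6576.

0.6576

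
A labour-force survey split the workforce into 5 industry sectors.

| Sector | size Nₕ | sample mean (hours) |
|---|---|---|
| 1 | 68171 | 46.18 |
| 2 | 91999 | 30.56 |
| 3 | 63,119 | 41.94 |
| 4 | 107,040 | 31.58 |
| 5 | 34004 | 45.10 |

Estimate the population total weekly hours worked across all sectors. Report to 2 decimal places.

Estimate total by summing Nₕ·x̄ₕ over strata.
68171·46.18 + 91999·30.56 + 63119·41.94 + 107040·31.58 + 34004·45.10 = 3148136.78 + 2811489.44 + 2647210.86 + 3380323.2 + 1533580.4 = 13520740.68.

13520740.68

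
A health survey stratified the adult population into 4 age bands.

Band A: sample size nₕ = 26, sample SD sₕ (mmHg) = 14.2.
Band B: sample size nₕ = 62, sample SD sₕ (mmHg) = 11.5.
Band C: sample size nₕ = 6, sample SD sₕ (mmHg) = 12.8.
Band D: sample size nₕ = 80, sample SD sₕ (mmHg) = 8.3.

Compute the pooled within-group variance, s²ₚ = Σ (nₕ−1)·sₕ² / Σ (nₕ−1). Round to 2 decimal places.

A: (26−1)·14.2² = 25·201.64 = 5041
B: (62−1)·11.5² = 61·132.25 = 8067.25
C: (6−1)·12.8² = 5·163.84 = 819.2
D: (80−1)·8.3² = 79·68.89 = 5442.31
Numerator = 19369.76; denominator = Σ(nₕ−1) = 170.
s²ₚ = 19369.76/170 = 113.9398... → 113.94.

113.94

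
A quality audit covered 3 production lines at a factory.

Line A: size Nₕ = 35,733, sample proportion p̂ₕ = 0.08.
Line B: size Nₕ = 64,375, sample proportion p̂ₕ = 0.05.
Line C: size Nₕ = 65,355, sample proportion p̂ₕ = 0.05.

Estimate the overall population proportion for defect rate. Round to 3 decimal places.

0.056

Wₕ = Nₕ/N with N = 165463: 0.2160, 0.3891, 0.3950.
p̂_st = 0.2160·0.08 + 0.3891·0.05 + 0.3950·0.05 ≈ 0.05648... → 0.056.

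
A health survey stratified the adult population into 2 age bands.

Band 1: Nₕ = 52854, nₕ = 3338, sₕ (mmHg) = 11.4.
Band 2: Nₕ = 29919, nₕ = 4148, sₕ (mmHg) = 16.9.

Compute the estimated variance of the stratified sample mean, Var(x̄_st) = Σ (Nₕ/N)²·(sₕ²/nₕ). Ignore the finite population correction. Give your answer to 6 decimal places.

0.024871

N = 82773. Term for each stratum: Wₕ²sₕ²/nₕ.
Var(x̄_st) = 0.015874560 + 0.008996041 = 0.024870601 → 0.024871.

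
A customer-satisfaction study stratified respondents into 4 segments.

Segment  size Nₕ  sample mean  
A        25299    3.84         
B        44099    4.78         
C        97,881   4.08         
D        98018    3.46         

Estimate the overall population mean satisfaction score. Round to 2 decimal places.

3.94

x̄_st = (Σ Nₕx̄ₕ) / (Σ Nₕ) = (25299·3.84 + 44099·4.78 + 97881·4.08 + 98018·3.46) / 265297
= 1046438.14 / 265297 = 3.9444... → 3.94.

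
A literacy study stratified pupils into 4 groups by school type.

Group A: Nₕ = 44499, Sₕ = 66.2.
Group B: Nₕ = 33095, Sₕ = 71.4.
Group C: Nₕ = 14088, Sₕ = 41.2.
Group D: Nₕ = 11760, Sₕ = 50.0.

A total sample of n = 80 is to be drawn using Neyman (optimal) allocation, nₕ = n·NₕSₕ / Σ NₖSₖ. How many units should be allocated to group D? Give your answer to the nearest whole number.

A: NₕSₕ = 44499·66.2 = 2945833.8
B: NₕSₕ = 33095·71.4 = 2362983
C: NₕSₕ = 14088·41.2 = 580425.6
D: NₕSₕ = 11760·50.0 = 588000
Σ NₕSₕ = 6477242.4.
n_D = 80·588000/6477242.4 = 7.262... → 7.

7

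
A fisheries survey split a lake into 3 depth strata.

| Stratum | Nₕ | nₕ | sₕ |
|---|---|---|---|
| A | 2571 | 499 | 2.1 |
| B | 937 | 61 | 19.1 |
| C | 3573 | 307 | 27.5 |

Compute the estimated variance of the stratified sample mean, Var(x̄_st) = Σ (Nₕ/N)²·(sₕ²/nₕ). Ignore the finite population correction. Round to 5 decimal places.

0.73308

N = 7081; Wₕ = Nₕ/N.
stratum A: (2571/7081)²·2.1²/499 = 0.00116507
stratum B: (937/7081)²·19.1²/61 = 0.10471934
stratum C: (3573/7081)²·27.5²/307 = 0.62719683
Sum = 0.73308124 → 0.73308.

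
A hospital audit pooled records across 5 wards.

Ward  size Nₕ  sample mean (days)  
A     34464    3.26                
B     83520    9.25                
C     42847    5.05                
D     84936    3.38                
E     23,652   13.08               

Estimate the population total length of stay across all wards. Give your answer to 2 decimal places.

1697741.83

A: 34464·3.26 = 112352.64
B: 83520·9.25 = 772560
C: 42847·5.05 = 216377.35
D: 84936·3.38 = 287083.68
E: 23652·13.08 = 309368.16
τ̂ = Σ Nₕx̄ₕ = 1697741.83.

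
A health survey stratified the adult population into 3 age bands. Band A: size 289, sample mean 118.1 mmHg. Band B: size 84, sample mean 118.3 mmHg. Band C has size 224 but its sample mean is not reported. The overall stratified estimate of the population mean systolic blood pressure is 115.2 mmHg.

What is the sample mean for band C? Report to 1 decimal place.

110.3

Σ Nₕx̄ₕ = N·μ, so 224·x̄_C = 597·115.2 − (289·118.1 + 84·118.3).
= 68774.4 − 44068.1 = 24706.3.
x̄_C = 24706.3 / 224 = 110.296... → 110.3.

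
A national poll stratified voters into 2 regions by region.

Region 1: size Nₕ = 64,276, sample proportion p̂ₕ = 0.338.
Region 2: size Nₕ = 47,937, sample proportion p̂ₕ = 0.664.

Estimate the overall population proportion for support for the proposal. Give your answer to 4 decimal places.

Wₕ = Nₕ/N with N = 112213: 0.5728, 0.4272.
p̂_st = 0.5728·0.338 + 0.4272·0.664 ≈ 0.477266... → 0.4773.

0.4773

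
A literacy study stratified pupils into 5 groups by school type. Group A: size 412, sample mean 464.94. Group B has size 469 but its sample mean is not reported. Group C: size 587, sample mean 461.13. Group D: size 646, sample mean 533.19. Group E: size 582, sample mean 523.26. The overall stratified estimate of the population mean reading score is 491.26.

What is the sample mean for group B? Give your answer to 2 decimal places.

454.63

N = 412 + 469 + 587 + 646 + 582 = 2696.
Overall total = μ·N = 491.26·2696 = 1324436.96.
Subtract the known strata: 412·464.94 + 587·461.13 + 646·533.19 + 582·523.26 = 1111216.65.
Remaining total for group B: 1324436.96 − 1111216.65 = 213220.31.
Divide by its size: 213220.31 / 469 = 454.6275... → 454.63.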